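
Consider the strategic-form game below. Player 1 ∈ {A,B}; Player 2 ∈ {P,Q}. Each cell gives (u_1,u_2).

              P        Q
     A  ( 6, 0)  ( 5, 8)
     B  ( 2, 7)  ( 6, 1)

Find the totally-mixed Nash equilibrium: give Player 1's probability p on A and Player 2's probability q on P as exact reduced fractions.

P1 mixes 3/7 on A; P2 mixes 1/5 on P

P1 indiff ⇒ q·6+(1-q)·5 = q·2+(1-q)·6 ⇒ q(4) = (1-q)(1) ⇒ q = 1/5
P2 indiff ⇒ p·0+(1-p)·7 = p·8+(1-p)·1 ⇒ p(-8) = (1-p)(-6) ⇒ p = 3/7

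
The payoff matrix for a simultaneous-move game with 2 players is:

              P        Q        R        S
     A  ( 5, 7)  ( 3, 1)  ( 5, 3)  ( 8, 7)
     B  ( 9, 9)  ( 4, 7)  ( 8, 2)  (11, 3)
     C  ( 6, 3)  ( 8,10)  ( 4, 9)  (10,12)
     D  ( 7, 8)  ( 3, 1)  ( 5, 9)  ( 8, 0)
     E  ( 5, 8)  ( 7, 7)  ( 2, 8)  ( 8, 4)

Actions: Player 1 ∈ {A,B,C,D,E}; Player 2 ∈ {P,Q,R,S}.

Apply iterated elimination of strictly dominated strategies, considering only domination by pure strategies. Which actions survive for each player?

IESDS → P1:{B,C} P2:{P,Q,S}

P1 drop A (B beats it: P:9>5 Q:4>3 R:8>5 S:11>8)
P1 drop D (B beats it: P:9>7 Q:4>3 R:8>5 S:11>8)
P1 drop E (C beats it: P:6>5 Q:8>7 R:4>2 S:10>8)
P2 drop R (Q beats it: B:7>2 C:10>9)
P1→{B,C} P2→{P,Q,S}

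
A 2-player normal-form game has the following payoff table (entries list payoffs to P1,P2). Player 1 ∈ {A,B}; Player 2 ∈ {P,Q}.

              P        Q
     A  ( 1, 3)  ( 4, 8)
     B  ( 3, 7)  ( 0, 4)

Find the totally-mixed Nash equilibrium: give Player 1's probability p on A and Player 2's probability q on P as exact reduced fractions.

(p,q) = (3/8, 2/3)

P1 indiff ⇒ q·1+(1-q)·4 = q·3+(1-q)·0 ⇒ q(-2) = (1-q)(-4) ⇒ q = 2/3
P2 indiff ⇒ p·3+(1-p)·7 = p·8+(1-p)·4 ⇒ p(-5) = (1-p)(-3) ⇒ p = 3/8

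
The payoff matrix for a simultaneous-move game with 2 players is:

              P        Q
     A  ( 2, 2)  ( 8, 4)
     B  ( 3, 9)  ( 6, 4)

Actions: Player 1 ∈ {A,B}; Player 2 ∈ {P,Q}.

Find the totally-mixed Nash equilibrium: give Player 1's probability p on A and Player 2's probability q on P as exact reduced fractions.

P1 indiff ⇒ q·2+(1-q)·8 = q·3+(1-q)·6 ⇒ q(-1) = (1-q)(-2) ⇒ q = 2/3
P2 indiff ⇒ p·2+(1-p)·9 = p·4+(1-p)·4 ⇒ p(-2) = (1-p)(-5) ⇒ p = 5/7

(p,q) = (5/7, 2/3)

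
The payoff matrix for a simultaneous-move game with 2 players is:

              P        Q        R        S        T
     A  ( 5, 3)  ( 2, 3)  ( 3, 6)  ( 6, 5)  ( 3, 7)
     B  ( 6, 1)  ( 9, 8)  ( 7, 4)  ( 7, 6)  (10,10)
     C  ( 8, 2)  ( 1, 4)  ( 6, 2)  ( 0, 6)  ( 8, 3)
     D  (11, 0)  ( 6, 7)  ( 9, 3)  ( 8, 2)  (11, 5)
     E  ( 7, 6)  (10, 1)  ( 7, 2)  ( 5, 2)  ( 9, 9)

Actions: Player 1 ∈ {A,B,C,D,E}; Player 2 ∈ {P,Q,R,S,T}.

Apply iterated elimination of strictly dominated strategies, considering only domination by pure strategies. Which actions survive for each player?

Survivors P1:{B,D,E} P2:{Q,T}

P1 drop A (B beats it: P:6>5 Q:9>2 R:7>3 S:7>6 T:10>3)
P1 drop C (D beats it: P:11>8 Q:6>1 R:9>6 S:8>0 T:11>8)
P2 drop P (T beats it: B:10>1 D:5>0 E:9>6)
P2 drop R (T beats it: B:10>4 D:5>3 E:9>2)
P2 drop S (T beats it: B:10>6 D:5>2 E:9>2)
P1→{B,D,E} P2→{Q,T}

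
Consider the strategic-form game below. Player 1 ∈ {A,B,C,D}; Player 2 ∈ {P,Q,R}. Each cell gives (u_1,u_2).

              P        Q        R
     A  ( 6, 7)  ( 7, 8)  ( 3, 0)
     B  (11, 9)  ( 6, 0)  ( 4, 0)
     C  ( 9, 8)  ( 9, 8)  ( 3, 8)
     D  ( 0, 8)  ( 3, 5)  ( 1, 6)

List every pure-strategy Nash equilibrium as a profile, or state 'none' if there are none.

(A,P): not NE [P1→B gives 11>6; P2→Q gives 8>7]
(A,Q): not NE [P1→C gives 9>7]
(A,R): not NE [P1→B gives 4>3; P2→Q gives 8>0]
(B,P): NE
(B,Q): not NE [P1→C gives 9>6; P2→P gives 9>0]
(B,R): not NE [P2→P gives 9>0]
(C,P): not NE [P1→B gives 11>9]
(C,Q): NE
(C,R): not NE [P1→B gives 4>3]
(D,P): not NE [P1→B gives 11>0]
(D,Q): not NE [P1→C gives 9>3; P2→P gives 8>5]
(D,R): not NE [P1→B gives 4>1; P2→P gives 8>6]

Nash profiles: (B,P), (C,Q)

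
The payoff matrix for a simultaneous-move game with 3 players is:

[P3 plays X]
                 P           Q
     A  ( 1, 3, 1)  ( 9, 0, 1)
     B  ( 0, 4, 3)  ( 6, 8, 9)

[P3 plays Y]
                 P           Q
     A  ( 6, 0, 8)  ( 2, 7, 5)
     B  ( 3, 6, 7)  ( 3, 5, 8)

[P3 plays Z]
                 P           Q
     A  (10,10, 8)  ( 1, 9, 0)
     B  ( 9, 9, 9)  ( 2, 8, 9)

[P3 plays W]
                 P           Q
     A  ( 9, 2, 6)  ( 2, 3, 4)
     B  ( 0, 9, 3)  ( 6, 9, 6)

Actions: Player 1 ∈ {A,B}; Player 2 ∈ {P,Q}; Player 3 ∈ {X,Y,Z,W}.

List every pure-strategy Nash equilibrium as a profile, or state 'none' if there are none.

Nash profiles: (A,P,Z)

(A,P,X): not NE [P3→Z gives 8>1]
(A,P,Y): not NE [P2→Q gives 7>0]
(A,P,Z): NE
(A,P,W): not NE [P2→Q gives 3>2; P3→Z gives 8>6]
(A,Q,X): not NE [P2→P gives 3>0; P3→Y gives 5>1]
(A,Q,Y): not NE [P1→B gives 3>2]
(A,Q,Z): not NE [P1→B gives 2>1; P2→P gives 10>9; P3→Y gives 5>0]
(A,Q,W): not NE [P1→B gives 6>2; P3→Y gives 5>4]
(B,P,X): not NE [P1→A gives 1>0; P2→Q gives 8>4; P3→Z gives 9>3]
(B,P,Y): not NE [P1→A gives 6>3; P3→Z gives 9>7]
(B,P,Z): not NE [P1→A gives 10>9]
(B,P,W): not NE [P1→A gives 9>0; P3→Z gives 9>3]
(B,Q,X): not NE [P1→A gives 9>6]
(B,Q,Y): not NE [P2→P gives 6>5; P3→Z gives 9>8]
(B,Q,Z): not NE [P2→P gives 9>8]
(B,Q,W): not NE [P3→Z gives 9>6]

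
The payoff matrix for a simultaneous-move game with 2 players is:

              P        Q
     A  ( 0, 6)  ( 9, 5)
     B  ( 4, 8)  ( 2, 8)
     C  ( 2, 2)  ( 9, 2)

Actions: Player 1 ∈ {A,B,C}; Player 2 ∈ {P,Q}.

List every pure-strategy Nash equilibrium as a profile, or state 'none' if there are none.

Nash profiles: (B,P), (C,Q)

(A,P): not NE [P1→B gives 4>0]
(A,Q): not NE [P2→P gives 6>5]
(B,P): NE
(B,Q): not NE [P1→C gives 9>2]
(C,P): not NE [P1→B gives 4>2]
(C,Q): NE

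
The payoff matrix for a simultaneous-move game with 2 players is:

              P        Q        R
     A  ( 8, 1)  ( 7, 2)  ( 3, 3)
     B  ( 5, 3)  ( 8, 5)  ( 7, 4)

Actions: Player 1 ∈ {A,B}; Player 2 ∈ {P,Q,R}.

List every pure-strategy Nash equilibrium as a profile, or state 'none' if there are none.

PSNE = {(B,Q)}

(A,P): not NE [P2→R gives 3>1]
(A,Q): not NE [P1→B gives 8>7; P2→R gives 3>2]
(A,R): not NE [P1→B gives 7>3]
(B,P): not NE [P1→A gives 8>5; P2→Q gives 5>3]
(B,Q): NE
(B,R): not NE [P2→Q gives 5>4]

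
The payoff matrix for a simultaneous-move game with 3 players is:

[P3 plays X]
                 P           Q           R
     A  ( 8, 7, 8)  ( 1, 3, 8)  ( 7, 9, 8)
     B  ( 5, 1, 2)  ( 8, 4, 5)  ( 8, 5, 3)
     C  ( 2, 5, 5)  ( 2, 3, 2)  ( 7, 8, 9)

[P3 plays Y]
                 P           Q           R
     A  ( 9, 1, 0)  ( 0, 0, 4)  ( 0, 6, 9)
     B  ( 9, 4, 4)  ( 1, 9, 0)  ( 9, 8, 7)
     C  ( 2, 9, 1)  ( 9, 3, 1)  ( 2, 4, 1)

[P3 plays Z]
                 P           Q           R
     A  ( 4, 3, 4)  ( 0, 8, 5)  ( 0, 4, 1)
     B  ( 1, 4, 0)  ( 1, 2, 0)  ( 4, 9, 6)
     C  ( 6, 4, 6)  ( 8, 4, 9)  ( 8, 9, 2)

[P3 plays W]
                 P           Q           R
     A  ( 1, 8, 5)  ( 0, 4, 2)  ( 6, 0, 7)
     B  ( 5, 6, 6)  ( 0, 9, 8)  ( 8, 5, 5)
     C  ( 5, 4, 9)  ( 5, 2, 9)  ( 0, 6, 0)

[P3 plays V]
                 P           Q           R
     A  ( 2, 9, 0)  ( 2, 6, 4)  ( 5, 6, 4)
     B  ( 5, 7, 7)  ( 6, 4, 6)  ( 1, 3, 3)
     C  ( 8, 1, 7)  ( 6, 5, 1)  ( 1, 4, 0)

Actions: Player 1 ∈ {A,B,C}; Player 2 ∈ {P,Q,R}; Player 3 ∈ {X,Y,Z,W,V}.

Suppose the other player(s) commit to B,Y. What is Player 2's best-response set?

P2 best: {Q}

u_2(P vs B,Y) = 4
u_2(Q vs B,Y) = 9
u_2(R vs B,Y) = 8
max payoff 9 at {Q}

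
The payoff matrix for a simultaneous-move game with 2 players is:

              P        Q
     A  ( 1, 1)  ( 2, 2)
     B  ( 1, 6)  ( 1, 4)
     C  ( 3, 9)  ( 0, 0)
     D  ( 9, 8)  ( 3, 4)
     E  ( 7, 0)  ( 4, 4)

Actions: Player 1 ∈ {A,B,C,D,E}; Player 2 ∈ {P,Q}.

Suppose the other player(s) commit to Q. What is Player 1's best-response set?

u_1(A vs Q) = 2
u_1(B vs Q) = 1
u_1(C vs Q) = 0
u_1(D vs Q) = 3
u_1(E vs Q) = 4
max payoff 4 at {E}

BR_1 = {E}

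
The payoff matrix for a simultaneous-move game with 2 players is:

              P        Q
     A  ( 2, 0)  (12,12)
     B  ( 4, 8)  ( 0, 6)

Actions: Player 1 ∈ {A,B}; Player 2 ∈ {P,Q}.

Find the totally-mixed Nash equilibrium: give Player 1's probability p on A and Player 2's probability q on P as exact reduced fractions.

P1 indiff ⇒ q·2+(1-q)·12 = q·4+(1-q)·0 ⇒ q(-2) = (1-q)(-12) ⇒ q = 6/7
P2 indiff ⇒ p·0+(1-p)·8 = p·12+(1-p)·6 ⇒ p(-12) = (1-p)(-2) ⇒ p = 1/7

(p,q) = (1/7, 6/7)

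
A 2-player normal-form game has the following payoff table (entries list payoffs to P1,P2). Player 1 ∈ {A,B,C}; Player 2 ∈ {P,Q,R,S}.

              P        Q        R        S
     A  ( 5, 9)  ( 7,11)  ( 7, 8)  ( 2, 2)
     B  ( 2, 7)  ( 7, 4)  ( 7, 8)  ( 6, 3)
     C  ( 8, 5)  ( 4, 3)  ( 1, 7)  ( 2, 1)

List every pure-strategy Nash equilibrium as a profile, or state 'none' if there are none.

(A,P): not NE [P1→C gives 8>5; P2→Q gives 11>9]
(A,Q): NE
(A,R): not NE [P2→Q gives 11>8]
(A,S): not NE [P1→B gives 6>2; P2→Q gives 11>2]
(B,P): not NE [P1→C gives 8>2; P2→R gives 8>7]
(B,Q): not NE [P2→R gives 8>4]
(B,R): NE
(B,S): not NE [P2→R gives 8>3]
(C,P): not NE [P2→R gives 7>5]
(C,Q): not NE [P1→B gives 7>4; P2→R gives 7>3]
(C,R): not NE [P1→B gives 7>1]
(C,S): not NE [P1→B gives 6>2; P2→R gives 7>1]

Nash profiles: (A,Q), (B,R)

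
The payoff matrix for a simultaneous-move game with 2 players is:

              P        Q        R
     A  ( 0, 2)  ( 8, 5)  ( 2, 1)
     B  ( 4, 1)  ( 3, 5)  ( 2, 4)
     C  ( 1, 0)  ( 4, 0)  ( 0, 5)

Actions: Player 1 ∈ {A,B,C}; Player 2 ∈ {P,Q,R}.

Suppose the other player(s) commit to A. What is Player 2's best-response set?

BR_2 = {Q}

u_2(P vs A) = 2
u_2(Q vs A) = 5
u_2(R vs A) = 1
max payoff 5 at {Q}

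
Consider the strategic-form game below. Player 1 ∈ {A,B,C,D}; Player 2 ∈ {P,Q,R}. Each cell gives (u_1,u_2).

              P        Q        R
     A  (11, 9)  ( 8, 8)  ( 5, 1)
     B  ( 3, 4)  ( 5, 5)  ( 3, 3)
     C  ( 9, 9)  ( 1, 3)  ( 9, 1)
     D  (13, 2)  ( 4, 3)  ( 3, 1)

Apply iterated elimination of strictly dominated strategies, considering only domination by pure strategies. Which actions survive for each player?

Remaining: P1:{A,D} P2:{P,Q}

P1 drop B (A beats it: P:11>3 Q:8>5 R:5>3)
P2 drop R (P beats it: A:9>1 C:9>1 D:2>1)
P1 drop C (A beats it: P:11>9 Q:8>1)
P1→{A,D} P2→{P,Q}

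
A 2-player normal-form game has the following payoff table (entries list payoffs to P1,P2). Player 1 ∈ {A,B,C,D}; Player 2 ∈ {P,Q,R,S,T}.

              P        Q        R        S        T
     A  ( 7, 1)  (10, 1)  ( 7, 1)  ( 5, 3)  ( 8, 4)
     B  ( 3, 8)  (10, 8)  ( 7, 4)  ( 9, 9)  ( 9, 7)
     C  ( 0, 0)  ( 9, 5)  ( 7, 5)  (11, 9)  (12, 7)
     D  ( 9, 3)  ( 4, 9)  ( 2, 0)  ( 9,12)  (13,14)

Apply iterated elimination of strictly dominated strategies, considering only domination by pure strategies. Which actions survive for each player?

P2 drop P (S beats it: A:3>1 B:9>8 C:9>0 D:12>3)
P2 drop Q (S beats it: A:3>1 B:9>8 C:9>5 D:12>9)
P2 drop R (S beats it: A:3>1 B:9>4 C:9>5 D:12>0)
P1 drop A (B beats it: S:9>5 T:9>8)
P1 drop B (C beats it: S:11>9 T:12>9)
P1→{C,D} P2→{S,T}

Survivors P1:{C,D} P2:{S,T}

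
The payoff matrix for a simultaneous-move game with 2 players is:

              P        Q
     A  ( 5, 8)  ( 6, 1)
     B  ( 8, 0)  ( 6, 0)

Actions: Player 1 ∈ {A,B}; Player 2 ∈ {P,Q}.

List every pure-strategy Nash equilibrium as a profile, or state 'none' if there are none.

(A,P): not NE [P1→B gives 8>5]
(A,Q): not NE [P2→P gives 8>1]
(B,P): NE
(B,Q): NE

NE set: (B,P), (B,Q)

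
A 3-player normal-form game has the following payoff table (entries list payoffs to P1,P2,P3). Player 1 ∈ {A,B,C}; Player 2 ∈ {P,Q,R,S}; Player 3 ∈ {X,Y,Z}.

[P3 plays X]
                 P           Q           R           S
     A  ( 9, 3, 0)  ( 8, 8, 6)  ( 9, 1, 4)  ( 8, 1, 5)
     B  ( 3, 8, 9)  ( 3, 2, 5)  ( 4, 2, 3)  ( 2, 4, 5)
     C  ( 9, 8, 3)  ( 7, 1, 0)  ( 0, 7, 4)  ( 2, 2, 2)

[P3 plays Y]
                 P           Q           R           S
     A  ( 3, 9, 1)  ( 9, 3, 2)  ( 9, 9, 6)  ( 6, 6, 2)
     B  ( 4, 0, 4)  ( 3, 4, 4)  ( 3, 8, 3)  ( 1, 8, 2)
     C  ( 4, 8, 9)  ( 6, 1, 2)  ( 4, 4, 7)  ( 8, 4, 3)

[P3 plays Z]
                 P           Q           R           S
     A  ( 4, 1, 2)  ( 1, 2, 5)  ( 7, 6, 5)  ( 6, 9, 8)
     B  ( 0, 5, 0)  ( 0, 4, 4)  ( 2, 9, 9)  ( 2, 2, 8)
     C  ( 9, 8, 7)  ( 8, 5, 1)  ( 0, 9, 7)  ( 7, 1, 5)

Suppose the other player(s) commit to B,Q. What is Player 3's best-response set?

u_3(X vs B,Q) = 5
u_3(Y vs B,Q) = 4
u_3(Z vs B,Q) = 4
max payoff 5 at {X}

P3 best: {X}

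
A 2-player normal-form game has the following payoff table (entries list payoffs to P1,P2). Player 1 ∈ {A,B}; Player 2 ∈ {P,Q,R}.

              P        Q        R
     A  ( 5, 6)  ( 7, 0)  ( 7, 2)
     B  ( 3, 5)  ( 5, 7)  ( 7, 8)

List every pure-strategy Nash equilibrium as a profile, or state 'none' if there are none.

PSNE = {(A,P), (B,R)}

(A,P): NE
(A,Q): not NE [P2→P gives 6>0]
(A,R): not NE [P2→P gives 6>2]
(B,P): not NE [P1→A gives 5>3; P2→R gives 8>5]
(B,Q): not NE [P1→A gives 7>5; P2→R gives 8>7]
(B,R): NE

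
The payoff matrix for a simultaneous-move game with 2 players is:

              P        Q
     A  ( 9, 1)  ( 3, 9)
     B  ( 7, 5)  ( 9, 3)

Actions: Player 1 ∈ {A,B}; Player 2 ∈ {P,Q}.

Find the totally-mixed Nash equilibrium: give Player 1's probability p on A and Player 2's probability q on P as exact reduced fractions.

p=1/5, q=3/4

P1 indiff ⇒ q·9+(1-q)·3 = q·7+(1-q)·9 ⇒ q(2) = (1-q)(6) ⇒ q = 3/4
P2 indiff ⇒ p·1+(1-p)·5 = p·9+(1-p)·3 ⇒ p(-8) = (1-p)(-2) ⇒ p = 1/5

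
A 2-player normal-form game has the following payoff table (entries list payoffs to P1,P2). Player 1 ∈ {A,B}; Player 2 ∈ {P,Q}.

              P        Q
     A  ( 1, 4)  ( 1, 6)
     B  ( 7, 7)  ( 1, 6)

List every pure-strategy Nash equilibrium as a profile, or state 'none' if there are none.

NE set: (A,Q), (B,P)

(A,P): not NE [P1→B gives 7>1; P2→Q gives 6>4]
(A,Q): NE
(B,P): NE
(B,Q): not NE [P2→P gives 7>6]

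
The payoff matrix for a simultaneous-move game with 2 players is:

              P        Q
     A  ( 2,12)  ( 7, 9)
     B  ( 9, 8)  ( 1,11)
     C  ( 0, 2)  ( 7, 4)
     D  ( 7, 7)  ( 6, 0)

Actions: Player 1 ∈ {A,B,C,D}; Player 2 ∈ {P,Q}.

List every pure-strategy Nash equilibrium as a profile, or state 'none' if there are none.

(A,P): not NE [P1→B gives 9>2]
(A,Q): not NE [P2→P gives 12>9]
(B,P): not NE [P2→Q gives 11>8]
(B,Q): not NE [P1→C gives 7>1]
(C,P): not NE [P1→B gives 9>0; P2→Q gives 4>2]
(C,Q): NE
(D,P): not NE [P1→B gives 9>7]
(D,Q): not NE [P1→C gives 7>6; P2→P gives 7>0]

PSNE = {(C,Q)}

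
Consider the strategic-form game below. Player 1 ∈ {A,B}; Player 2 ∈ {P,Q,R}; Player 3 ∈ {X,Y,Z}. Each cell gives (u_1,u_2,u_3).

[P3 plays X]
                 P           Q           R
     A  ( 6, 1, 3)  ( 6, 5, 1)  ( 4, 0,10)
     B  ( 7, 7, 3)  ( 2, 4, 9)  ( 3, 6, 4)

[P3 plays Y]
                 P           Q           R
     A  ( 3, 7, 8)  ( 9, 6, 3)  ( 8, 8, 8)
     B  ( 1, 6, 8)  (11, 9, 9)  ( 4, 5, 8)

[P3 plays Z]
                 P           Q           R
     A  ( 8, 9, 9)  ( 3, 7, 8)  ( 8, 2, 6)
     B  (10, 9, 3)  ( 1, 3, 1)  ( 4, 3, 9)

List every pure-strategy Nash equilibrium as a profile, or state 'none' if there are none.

(A,P,X): not NE [P1→B gives 7>6; P2→Q gives 5>1; P3→Z gives 9>3]
(A,P,Y): not NE [P2→R gives 8>7; P3→Z gives 9>8]
(A,P,Z): not NE [P1→B gives 10>8]
(A,Q,X): not NE [P3→Z gives 8>1]
(A,Q,Y): not NE [P1→B gives 11>9; P2→R gives 8>6; P3→Z gives 8>3]
(A,Q,Z): not NE [P2→P gives 9>7]
(A,R,X): not NE [P2→Q gives 5>0]
(A,R,Y): not NE [P3→X gives 10>8]
(A,R,Z): not NE [P2→P gives 9>2; P3→X gives 10>6]
(B,P,X): not NE [P3→Y gives 8>3]
(B,P,Y): not NE [P1→A gives 3>1; P2→Q gives 9>6]
(B,P,Z): not NE [P3→Y gives 8>3]
(B,Q,X): not NE [P1→A gives 6>2; P2→P gives 7>4]
(B,Q,Y): NE
(B,Q,Z): not NE [P1→A gives 3>1; P2→P gives 9>3; P3→Y gives 9>1]
(B,R,X): not NE [P1→A gives 4>3; P2→P gives 7>6; P3→Z gives 9>4]
(B,R,Y): not NE [P1→A gives 8>4; P2→Q gives 9>5; P3→Z gives 9>8]
(B,R,Z): not NE [P1→A gives 8>4; P2→P gives 9>3]

PSNE = {(B,Q,Y)}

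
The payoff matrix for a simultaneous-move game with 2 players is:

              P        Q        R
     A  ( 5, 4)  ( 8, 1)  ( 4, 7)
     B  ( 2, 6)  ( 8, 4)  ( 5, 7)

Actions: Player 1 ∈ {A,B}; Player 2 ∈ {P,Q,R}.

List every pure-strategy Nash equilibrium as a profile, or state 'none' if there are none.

PSNE = {(B,R)}

(A,P): not NE [P2→R gives 7>4]
(A,Q): not NE [P2→R gives 7>1]
(A,R): not NE [P1→B gives 5>4]
(B,P): not NE [P1→A gives 5>2; P2→R gives 7>6]
(B,Q): not NE [P2→R gives 7>4]
(B,R): NE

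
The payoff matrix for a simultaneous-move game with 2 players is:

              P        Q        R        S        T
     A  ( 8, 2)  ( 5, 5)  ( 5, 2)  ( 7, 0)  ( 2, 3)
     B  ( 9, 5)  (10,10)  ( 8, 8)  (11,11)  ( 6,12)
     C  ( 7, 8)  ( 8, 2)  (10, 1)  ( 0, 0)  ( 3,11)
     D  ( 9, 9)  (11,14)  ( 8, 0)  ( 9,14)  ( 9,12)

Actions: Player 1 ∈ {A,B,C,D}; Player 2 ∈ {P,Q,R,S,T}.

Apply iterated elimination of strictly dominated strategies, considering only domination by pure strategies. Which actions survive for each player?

P1 drop A (B beats it: P:9>8 Q:10>5 R:8>5 S:11>7 T:6>2)
P2 drop P (T beats it: B:12>5 C:11>8 D:12>9)
P2 drop R (Q beats it: B:10>8 C:2>1 D:14>0)
P1 drop C (B beats it: Q:10>8 S:11>0 T:6>3)
P1→{B,D} P2→{Q,S,T}

Remaining: P1:{B,D} P2:{Q,S,T}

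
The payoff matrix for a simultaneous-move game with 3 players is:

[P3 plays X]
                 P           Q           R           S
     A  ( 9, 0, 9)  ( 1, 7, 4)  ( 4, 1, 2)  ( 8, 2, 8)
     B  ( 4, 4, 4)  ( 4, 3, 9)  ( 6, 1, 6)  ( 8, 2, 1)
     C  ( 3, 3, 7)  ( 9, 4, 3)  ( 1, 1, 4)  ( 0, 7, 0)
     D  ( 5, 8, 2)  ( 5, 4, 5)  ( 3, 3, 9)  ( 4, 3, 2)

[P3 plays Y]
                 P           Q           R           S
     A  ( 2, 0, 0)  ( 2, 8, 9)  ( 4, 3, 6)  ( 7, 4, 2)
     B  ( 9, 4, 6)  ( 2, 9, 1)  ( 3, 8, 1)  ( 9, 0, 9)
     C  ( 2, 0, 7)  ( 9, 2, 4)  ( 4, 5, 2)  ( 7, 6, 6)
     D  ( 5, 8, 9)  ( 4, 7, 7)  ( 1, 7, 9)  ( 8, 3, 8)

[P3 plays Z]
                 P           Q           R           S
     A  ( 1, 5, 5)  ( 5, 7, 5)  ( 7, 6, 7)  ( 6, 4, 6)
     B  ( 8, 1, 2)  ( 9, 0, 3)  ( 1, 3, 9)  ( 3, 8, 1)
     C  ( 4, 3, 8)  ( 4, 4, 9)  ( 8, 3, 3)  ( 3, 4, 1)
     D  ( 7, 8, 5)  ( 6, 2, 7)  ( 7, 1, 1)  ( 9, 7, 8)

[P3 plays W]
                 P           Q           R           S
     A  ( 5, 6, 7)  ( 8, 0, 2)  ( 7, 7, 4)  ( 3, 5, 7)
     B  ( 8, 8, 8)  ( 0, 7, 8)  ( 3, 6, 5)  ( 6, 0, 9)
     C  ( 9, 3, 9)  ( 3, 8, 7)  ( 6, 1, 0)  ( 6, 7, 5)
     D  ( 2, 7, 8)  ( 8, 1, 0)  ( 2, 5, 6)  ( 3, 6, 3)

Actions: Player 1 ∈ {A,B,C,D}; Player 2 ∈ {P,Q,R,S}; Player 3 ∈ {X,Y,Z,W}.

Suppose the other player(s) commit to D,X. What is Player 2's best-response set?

BR_2 = {P}

u_2(P vs D,X) = 8
u_2(Q vs D,X) = 4
u_2(R vs D,X) = 3
u_2(S vs D,X) = 3
max payoff 8 at {P}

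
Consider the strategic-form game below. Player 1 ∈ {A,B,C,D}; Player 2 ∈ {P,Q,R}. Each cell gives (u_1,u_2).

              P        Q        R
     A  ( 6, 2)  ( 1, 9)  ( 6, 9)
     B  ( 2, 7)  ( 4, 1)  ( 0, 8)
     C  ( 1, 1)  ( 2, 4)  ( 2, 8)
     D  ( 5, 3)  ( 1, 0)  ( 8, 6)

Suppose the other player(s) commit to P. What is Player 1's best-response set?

BR_1 = {A}

u_1(A vs P) = 6
u_1(B vs P) = 2
u_1(C vs P) = 1
u_1(D vs P) = 5
max payoff 6 at {A}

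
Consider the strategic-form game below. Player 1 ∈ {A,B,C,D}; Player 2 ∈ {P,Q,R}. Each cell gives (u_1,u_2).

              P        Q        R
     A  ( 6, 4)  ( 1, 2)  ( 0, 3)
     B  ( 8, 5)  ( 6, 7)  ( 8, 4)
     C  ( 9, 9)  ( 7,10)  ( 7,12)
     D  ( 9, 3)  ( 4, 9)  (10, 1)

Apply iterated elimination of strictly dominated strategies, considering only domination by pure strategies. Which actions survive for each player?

P1 drop A (B beats it: P:8>6 Q:6>1 R:8>0)
P2 drop P (Q beats it: B:7>5 C:10>9 D:9>3)
P1→{B,C,D} P2→{Q,R}

IESDS → P1:{B,C,D} P2:{Q,R}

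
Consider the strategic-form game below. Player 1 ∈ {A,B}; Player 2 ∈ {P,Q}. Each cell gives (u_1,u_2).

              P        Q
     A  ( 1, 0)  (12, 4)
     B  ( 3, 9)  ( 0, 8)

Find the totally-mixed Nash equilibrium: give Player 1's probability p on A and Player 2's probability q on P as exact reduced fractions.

P1 indiff ⇒ q·1+(1-q)·12 = q·3+(1-q)·0 ⇒ q(-2) = (1-q)(-12) ⇒ q = 6/7
P2 indiff ⇒ p·0+(1-p)·9 = p·4+(1-p)·8 ⇒ p(-4) = (1-p)(-1) ⇒ p = 1/5

p=1/5, q=6/7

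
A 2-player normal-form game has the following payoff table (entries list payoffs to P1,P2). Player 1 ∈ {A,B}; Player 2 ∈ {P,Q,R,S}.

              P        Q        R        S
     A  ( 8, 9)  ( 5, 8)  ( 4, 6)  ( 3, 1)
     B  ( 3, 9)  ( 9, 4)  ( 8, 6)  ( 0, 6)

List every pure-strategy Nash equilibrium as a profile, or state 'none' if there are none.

(A,P): NE
(A,Q): not NE [P1→B gives 9>5; P2→P gives 9>8]
(A,R): not NE [P1→B gives 8>4; P2→P gives 9>6]
(A,S): not NE [P2→P gives 9>1]
(B,P): not NE [P1→A gives 8>3]
(B,Q): not NE [P2→P gives 9>4]
(B,R): not NE [P2→P gives 9>6]
(B,S): not NE [P1→A gives 3>0; P2→P gives 9>6]

NE set: (A,P)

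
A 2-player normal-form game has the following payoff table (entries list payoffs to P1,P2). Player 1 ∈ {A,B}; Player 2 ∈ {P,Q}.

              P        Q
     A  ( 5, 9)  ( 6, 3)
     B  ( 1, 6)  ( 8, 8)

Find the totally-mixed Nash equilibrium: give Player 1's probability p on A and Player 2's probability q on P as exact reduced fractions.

P1 indiff ⇒ q·5+(1-q)·6 = q·1+(1-q)·8 ⇒ q(4) = (1-q)(2) ⇒ q = 1/3
P2 indiff ⇒ p·9+(1-p)·6 = p·3+(1-p)·8 ⇒ p(6) = (1-p)(2) ⇒ p = 1/4

p=1/4, q=1/3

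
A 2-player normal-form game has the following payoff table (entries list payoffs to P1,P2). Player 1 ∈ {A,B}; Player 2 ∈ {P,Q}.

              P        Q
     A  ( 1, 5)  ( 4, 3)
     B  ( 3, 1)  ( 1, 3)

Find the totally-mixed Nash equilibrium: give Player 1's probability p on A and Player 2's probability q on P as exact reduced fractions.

P1 mixes 1/2 on A; P2 mixes 3/5 on P

P1 indiff ⇒ q·1+(1-q)·4 = q·3+(1-q)·1 ⇒ q(-2) = (1-q)(-3) ⇒ q = 3/5
P2 indiff ⇒ p·5+(1-p)·1 = p·3+(1-p)·3 ⇒ p(2) = (1-p)(2) ⇒ p = 1/2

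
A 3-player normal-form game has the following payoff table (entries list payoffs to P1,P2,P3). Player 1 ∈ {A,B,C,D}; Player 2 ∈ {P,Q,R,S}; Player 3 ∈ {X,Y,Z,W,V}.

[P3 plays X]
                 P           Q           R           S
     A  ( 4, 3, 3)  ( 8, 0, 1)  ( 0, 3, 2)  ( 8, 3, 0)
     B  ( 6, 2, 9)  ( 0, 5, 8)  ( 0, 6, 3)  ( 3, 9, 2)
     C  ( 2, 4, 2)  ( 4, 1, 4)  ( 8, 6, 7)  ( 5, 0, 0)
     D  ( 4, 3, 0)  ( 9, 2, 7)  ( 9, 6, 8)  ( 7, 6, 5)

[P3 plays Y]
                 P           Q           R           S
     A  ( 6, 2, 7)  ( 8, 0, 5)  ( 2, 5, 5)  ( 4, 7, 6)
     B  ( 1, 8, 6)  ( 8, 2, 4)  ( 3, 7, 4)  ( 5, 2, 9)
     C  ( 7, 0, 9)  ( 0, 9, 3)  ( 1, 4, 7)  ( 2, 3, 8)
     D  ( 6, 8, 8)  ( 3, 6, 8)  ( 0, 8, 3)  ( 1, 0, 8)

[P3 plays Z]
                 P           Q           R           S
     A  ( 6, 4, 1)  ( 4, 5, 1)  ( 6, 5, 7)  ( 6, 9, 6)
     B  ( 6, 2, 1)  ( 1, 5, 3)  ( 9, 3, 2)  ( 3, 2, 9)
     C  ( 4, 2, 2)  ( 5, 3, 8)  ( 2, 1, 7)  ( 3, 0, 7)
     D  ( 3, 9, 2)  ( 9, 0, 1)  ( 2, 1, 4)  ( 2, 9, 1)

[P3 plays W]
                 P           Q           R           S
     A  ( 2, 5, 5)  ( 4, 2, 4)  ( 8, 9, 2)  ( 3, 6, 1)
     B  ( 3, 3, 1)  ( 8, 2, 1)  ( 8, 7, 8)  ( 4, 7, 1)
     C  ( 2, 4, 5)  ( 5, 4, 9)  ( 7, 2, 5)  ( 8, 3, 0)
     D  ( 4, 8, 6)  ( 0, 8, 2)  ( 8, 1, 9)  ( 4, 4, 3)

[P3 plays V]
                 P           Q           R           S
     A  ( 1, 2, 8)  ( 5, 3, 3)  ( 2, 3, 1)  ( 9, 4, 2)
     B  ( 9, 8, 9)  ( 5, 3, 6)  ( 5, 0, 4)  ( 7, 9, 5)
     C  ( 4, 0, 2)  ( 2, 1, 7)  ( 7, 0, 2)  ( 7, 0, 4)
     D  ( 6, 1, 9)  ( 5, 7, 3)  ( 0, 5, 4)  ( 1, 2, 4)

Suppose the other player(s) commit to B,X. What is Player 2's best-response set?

u_2(P vs B,X) = 2
u_2(Q vs B,X) = 5
u_2(R vs B,X) = 6
u_2(S vs B,X) = 9
max payoff 9 at {S}

argmax u_2 = {S}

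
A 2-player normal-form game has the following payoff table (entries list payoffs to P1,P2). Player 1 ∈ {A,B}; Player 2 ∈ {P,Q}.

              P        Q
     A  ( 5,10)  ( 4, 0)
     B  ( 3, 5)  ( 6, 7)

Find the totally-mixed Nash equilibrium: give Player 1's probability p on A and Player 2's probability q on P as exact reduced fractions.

P1 mixes 1/6 on A; P2 mixes 1/2 on P

P1 indiff ⇒ q·5+(1-q)·4 = q·3+(1-q)·6 ⇒ q(2) = (1-q)(2) ⇒ q = 1/2
P2 indiff ⇒ p·10+(1-p)·5 = p·0+(1-p)·7 ⇒ p(10) = (1-p)(2) ⇒ p = 1/6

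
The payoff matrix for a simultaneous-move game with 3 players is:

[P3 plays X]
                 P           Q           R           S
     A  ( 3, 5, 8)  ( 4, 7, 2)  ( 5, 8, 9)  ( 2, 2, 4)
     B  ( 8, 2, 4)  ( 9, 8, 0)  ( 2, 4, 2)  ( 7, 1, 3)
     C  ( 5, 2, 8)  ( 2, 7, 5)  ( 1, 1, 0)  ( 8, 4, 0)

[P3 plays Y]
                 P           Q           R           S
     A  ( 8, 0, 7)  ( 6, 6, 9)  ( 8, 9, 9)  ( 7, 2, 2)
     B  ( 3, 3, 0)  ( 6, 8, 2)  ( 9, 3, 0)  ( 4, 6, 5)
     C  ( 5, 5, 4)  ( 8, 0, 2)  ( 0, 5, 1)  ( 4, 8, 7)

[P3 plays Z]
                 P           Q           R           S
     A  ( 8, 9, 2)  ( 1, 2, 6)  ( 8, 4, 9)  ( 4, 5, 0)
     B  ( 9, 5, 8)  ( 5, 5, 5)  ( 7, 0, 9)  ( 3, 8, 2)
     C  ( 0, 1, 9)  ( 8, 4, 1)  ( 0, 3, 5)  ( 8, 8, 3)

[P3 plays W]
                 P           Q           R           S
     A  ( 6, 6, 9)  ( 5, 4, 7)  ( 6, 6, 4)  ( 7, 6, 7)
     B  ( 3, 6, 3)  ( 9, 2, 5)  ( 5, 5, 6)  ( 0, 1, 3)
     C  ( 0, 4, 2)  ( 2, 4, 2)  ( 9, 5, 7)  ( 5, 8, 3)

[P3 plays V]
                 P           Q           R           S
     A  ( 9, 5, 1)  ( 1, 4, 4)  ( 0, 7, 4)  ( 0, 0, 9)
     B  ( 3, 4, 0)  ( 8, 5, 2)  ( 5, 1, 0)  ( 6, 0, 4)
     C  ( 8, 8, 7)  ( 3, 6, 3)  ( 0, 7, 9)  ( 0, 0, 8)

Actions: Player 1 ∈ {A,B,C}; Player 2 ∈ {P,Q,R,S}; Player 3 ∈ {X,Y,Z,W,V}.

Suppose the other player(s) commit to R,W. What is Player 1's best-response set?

argmax u_1 = {C}

u_1(A vs R,W) = 6
u_1(B vs R,W) = 5
u_1(C vs R,W) = 9
max payoff 9 at {C}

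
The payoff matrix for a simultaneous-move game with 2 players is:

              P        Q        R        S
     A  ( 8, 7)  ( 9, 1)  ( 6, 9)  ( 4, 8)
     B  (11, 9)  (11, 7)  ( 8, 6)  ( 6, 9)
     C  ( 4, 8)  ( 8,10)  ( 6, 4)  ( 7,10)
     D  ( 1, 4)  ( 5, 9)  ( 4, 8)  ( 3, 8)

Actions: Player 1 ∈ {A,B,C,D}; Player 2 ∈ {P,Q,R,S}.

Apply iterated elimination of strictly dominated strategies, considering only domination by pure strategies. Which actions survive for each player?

P1 drop A (B beats it: P:11>8 Q:11>9 R:8>6 S:6>4)
P1 drop D (B beats it: P:11>1 Q:11>5 R:8>4 S:6>3)
P2 drop R (P beats it: B:9>6 C:8>4)
P1→{B,C} P2→{P,Q,S}

IESDS → P1:{B,C} P2:{P,Q,S}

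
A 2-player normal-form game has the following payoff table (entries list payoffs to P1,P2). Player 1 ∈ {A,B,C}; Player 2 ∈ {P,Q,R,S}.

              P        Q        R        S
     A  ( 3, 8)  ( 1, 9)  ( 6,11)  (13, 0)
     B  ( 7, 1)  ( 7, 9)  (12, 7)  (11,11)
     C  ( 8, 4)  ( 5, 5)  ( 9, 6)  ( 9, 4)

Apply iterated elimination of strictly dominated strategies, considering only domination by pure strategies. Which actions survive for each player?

Remaining: P1:{A,B} P2:{Q,R,S}

P2 drop P (Q beats it: A:9>8 B:9>1 C:5>4)
P1 drop C (B beats it: Q:7>5 R:12>9 S:11>9)
P1→{A,B} P2→{Q,R,S}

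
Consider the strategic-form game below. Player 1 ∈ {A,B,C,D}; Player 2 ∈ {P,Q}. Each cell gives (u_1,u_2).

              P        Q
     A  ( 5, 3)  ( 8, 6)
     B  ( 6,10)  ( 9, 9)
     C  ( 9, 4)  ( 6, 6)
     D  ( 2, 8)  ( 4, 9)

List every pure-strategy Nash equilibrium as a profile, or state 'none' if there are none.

(A,P): not NE [P1→C gives 9>5; P2→Q gives 6>3]
(A,Q): not NE [P1→B gives 9>8]
(B,P): not NE [P1→C gives 9>6]
(B,Q): not NE [P2→P gives 10>9]
(C,P): not NE [P2→Q gives 6>4]
(C,Q): not NE [P1→B gives 9>6]
(D,P): not NE [P1→C gives 9>2; P2→Q gives 9>8]
(D,Q): not NE [P1→B gives 9>4]

No pure NE.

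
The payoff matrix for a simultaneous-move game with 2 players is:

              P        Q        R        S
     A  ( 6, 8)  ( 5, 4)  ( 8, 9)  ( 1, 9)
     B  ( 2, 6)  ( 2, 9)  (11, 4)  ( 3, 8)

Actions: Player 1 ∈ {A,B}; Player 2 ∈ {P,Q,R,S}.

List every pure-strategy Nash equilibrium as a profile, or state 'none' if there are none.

No pure NE.

(A,P): not NE [P2→S gives 9>8]
(A,Q): not NE [P2→S gives 9>4]
(A,R): not NE [P1→B gives 11>8]
(A,S): not NE [P1→B gives 3>1]
(B,P): not NE [P1→A gives 6>2; P2→Q gives 9>6]
(B,Q): not NE [P1→A gives 5>2]
(B,R): not NE [P2→Q gives 9>4]
(B,S): not NE [P2→Q gives 9>8]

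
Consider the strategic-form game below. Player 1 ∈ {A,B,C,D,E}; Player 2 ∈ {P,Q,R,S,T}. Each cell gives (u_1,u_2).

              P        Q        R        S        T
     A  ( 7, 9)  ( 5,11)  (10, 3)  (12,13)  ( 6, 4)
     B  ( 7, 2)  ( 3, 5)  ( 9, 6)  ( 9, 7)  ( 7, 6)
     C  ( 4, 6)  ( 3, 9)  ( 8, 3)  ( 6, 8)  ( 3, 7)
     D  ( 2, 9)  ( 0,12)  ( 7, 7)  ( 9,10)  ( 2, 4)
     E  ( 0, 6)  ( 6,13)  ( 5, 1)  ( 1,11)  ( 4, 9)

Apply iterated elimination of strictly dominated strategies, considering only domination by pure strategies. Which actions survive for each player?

Remaining: P1:{A,E} P2:{Q,S}

P1 drop C (A beats it: P:7>4 Q:5>3 R:10>8 S:12>6 T:6>3)
P1 drop D (A beats it: P:7>2 Q:5>0 R:10>7 S:12>9 T:6>2)
P2 drop P (Q beats it: A:11>9 B:5>2 E:13>6)
P2 drop R (S beats it: A:13>3 B:7>6 E:11>1)
P2 drop T (S beats it: A:13>4 B:7>6 E:11>9)
P1 drop B (A beats it: Q:5>3 S:12>9)
P1→{A,E} P2→{Q,S}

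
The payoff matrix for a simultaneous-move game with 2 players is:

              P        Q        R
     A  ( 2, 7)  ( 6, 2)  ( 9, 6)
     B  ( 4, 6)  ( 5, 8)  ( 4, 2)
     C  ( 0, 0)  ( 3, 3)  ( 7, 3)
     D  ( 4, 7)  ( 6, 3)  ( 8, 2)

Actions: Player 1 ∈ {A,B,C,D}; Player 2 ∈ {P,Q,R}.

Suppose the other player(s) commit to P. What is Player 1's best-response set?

BR_1 = {B,D}

u_1(A vs P) = 2
u_1(B vs P) = 4
u_1(C vs P) = 0
u_1(D vs P) = 4
max payoff 4 at {B,D}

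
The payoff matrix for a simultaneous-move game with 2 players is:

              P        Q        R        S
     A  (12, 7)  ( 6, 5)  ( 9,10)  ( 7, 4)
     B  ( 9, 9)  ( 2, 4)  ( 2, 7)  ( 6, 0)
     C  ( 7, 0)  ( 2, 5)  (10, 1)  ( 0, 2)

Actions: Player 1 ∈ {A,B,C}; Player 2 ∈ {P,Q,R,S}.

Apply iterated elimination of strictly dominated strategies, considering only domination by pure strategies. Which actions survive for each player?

P1 drop B (A beats it: P:12>9 Q:6>2 R:9>2 S:7>6)
P2 drop P (R beats it: A:10>7 C:1>0)
P2 drop S (Q beats it: A:5>4 C:5>2)
P1→{A,C} P2→{Q,R}

Survivors P1:{A,C} P2:{Q,R}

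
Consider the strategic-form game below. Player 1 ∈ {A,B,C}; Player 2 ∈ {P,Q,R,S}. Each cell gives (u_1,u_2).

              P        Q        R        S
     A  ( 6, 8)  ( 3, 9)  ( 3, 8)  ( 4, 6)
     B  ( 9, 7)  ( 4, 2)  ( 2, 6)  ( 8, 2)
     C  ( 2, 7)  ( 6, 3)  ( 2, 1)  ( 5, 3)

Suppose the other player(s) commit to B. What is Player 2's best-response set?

u_2(P vs B) = 7
u_2(Q vs B) = 2
u_2(R vs B) = 6
u_2(S vs B) = 2
max payoff 7 at {P}

P2 best: {P}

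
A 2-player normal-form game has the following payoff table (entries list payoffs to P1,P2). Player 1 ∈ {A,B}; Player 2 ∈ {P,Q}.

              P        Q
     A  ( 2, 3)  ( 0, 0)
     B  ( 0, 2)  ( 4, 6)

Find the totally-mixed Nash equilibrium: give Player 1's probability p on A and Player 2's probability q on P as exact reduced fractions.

P1 indiff ⇒ q·2+(1-q)·0 = q·0+(1-q)·4 ⇒ q(2) = (1-q)(4) ⇒ q = 2/3
P2 indiff ⇒ p·3+(1-p)·2 = p·0+(1-p)·6 ⇒ p(3) = (1-p)(4) ⇒ p = 4/7

P1 mixes 4/7 on A; P2 mixes 2/3 on P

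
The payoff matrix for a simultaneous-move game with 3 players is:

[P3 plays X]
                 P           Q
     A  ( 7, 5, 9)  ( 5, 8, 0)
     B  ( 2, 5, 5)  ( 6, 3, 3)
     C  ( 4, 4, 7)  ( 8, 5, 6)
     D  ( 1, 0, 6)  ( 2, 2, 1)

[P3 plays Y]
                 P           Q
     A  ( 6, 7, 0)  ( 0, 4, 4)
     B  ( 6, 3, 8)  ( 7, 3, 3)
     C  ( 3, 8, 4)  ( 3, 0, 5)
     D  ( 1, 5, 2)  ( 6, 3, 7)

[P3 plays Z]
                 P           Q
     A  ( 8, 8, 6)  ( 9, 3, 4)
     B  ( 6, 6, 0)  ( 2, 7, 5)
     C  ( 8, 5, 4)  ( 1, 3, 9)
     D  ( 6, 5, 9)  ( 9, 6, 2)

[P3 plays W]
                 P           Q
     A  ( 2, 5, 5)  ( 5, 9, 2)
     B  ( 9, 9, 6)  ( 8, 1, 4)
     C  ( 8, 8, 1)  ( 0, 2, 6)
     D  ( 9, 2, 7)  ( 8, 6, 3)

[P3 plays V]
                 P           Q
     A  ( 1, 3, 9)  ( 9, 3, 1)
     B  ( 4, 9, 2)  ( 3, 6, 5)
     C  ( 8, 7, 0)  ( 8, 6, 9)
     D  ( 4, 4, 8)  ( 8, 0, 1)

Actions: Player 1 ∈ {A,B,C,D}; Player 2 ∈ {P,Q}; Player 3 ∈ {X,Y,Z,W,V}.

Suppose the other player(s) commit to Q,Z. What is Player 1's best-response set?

u_1(A vs Q,Z) = 9
u_1(B vs Q,Z) = 2
u_1(C vs Q,Z) = 1
u_1(D vs Q,Z) = 9
max payoff 9 at {A,D}

argmax u_1 = {A,D}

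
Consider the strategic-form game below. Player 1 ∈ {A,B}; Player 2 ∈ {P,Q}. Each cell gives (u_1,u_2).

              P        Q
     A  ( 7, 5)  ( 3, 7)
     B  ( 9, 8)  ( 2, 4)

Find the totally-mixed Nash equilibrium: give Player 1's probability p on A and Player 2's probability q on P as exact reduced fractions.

P1 indiff ⇒ q·7+(1-q)·3 = q·9+(1-q)·2 ⇒ q(-2) = (1-q)(-1) ⇒ q = 1/3
P2 indiff ⇒ p·5+(1-p)·8 = p·7+(1-p)·4 ⇒ p(-2) = (1-p)(-4) ⇒ p = 2/3

(p,q) = (2/3, 1/3)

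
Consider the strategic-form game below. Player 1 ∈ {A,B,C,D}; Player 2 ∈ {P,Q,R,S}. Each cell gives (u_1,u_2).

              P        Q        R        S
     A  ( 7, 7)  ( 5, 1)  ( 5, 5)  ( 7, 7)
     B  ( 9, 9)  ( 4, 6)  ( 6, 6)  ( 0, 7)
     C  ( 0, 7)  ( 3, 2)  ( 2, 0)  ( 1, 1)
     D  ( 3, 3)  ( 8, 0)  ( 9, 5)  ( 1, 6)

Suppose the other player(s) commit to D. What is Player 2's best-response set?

u_2(P vs D) = 3
u_2(Q vs D) = 0
u_2(R vs D) = 5
u_2(S vs D) = 6
max payoff 6 at {S}

argmax u_2 = {S}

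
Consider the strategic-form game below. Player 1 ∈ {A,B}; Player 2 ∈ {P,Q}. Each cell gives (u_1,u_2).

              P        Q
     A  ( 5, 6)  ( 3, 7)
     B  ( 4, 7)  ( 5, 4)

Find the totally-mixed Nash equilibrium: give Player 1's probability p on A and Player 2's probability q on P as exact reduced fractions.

P1 indiff ⇒ q·5+(1-q)·3 = q·4+(1-q)·5 ⇒ q(1) = (1-q)(2) ⇒ q = 2/3
P2 indiff ⇒ p·6+(1-p)·7 = p·7+(1-p)·4 ⇒ p(-1) = (1-p)(-3) ⇒ p = 3/4

p=3/4, q=2/3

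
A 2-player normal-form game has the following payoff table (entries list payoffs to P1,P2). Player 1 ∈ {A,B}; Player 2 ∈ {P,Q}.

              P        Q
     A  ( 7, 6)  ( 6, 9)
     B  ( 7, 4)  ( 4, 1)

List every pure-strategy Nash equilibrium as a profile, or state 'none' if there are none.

(A,P): not NE [P2→Q gives 9>6]
(A,Q): NE
(B,P): NE
(B,Q): not NE [P1→A gives 6>4; P2→P gives 4>1]

PSNE = {(A,Q), (B,P)}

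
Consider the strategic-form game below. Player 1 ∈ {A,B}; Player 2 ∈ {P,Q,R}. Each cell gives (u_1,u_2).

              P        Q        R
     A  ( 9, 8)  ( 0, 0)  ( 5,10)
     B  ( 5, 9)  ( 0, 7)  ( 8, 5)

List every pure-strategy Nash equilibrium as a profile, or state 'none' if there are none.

No pure NE.

(A,P): not NE [P2→R gives 10>8]
(A,Q): not NE [P2→R gives 10>0]
(A,R): not NE [P1→B gives 8>5]
(B,P): not NE [P1→A gives 9>5]
(B,Q): not NE [P2→P gives 9>7]
(B,R): not NE [P2→P gives 9>5]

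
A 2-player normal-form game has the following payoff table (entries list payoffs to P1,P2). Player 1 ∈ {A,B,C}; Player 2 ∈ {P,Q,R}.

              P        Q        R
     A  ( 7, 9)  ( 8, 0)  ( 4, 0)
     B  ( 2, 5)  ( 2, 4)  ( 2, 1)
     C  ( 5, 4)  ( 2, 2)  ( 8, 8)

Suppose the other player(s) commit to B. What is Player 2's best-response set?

u_2(P vs B) = 5
u_2(Q vs B) = 4
u_2(R vs B) = 1
max payoff 5 at {P}

P2 best: {P}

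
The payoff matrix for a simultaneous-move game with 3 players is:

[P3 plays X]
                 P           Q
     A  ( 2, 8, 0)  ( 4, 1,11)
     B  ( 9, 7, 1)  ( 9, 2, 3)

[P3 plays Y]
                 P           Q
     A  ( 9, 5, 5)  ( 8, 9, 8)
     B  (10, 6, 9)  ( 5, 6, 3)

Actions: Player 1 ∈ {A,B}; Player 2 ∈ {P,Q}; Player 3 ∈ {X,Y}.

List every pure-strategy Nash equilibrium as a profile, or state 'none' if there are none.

(A,P,X): not NE [P1→B gives 9>2; P3→Y gives 5>0]
(A,P,Y): not NE [P1→B gives 10>9; P2→Q gives 9>5]
(A,Q,X): not NE [P1→B gives 9>4; P2→P gives 8>1]
(A,Q,Y): not NE [P3→X gives 11>8]
(B,P,X): not NE [P3→Y gives 9>1]
(B,P,Y): NE
(B,Q,X): not NE [P2→P gives 7>2]
(B,Q,Y): not NE [P1→A gives 8>5]

Nash profiles: (B,P,Y)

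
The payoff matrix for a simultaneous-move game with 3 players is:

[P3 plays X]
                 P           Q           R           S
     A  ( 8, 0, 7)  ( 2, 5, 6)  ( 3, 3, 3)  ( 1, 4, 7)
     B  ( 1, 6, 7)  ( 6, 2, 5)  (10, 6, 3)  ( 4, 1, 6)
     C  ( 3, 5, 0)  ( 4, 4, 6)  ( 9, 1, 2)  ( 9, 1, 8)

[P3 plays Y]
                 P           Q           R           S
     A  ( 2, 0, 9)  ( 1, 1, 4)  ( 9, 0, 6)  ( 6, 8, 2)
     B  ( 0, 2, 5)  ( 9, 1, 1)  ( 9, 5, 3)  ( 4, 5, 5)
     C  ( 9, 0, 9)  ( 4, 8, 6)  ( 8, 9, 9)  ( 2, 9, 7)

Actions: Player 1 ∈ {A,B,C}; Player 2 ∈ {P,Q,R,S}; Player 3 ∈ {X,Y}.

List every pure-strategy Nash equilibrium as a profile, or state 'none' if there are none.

PSNE = {(B,R,X), (B,R,Y)}

(A,P,X): not NE [P2→Q gives 5>0; P3→Y gives 9>7]
(A,P,Y): not NE [P1→C gives 9>2; P2→S gives 8>0]
(A,Q,X): not NE [P1→B gives 6>2]
(A,Q,Y): not NE [P1→B gives 9>1; P2→S gives 8>1; P3→X gives 6>4]
(A,R,X): not NE [P1→B gives 10>3; P2→Q gives 5>3; P3→Y gives 6>3]
(A,R,Y): not NE [P2→S gives 8>0]
(A,S,X): not NE [P1→C gives 9>1; P2→Q gives 5>4]
(A,S,Y): not NE [P3→X gives 7>2]
(B,P,X): not NE [P1→A gives 8>1]
(B,P,Y): not NE [P1→C gives 9>0; P2→S gives 5>2; P3→X gives 7>5]
(B,Q,X): not NE [P2→R gives 6>2]
(B,Q,Y): not NE [P2→S gives 5>1; P3→X gives 5>1]
(B,R,X): NE
(B,R,Y): NE
(B,S,X): not NE [P1→C gives 9>4; P2→R gives 6>1]
(B,S,Y): not NE [P1→A gives 6>4; P3→X gives 6>5]
(C,P,X): not NE [P1→A gives 8>3; P3→Y gives 9>0]
(C,P,Y): not NE [P2→S gives 9>0]
(C,Q,X): not NE [P1→B gives 6>4; P2→P gives 5>4]
(C,Q,Y): not NE [P1→B gives 9>4; P2→S gives 9>8]
(C,R,X): not NE [P1→B gives 10>9; P2→P gives 5>1; P3→Y gives 9>2]
(C,R,Y): not NE [P1→B gives 9>8]
(C,S,X): not NE [P2→P gives 5>1]
(C,S,Y): not NE [P1→A gives 6>2; P3→X gives 8>7]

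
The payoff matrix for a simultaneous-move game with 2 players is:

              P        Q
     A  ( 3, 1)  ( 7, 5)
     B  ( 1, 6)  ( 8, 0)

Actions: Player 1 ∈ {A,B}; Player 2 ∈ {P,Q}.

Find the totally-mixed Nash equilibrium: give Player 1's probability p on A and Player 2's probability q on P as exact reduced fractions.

P1 indiff ⇒ q·3+(1-q)·7 = q·1+(1-q)·8 ⇒ q(2) = (1-q)(1) ⇒ q = 1/3
P2 indiff ⇒ p·1+(1-p)·6 = p·5+(1-p)·0 ⇒ p(-4) = (1-p)(-6) ⇒ p = 3/5

(p,q) = (3/5, 1/3)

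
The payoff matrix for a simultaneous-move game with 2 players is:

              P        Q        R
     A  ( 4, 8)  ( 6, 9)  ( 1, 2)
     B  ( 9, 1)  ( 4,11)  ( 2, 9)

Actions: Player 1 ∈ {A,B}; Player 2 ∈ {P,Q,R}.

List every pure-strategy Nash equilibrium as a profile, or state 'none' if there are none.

PSNE = {(A,Q)}

(A,P): not NE [P1→B gives 9>4; P2→Q gives 9>8]
(A,Q): NE
(A,R): not NE [P1→B gives 2>1; P2→Q gives 9>2]
(B,P): not NE [P2→Q gives 11>1]
(B,Q): not NE [P1→A gives 6>4]
(B,R): not NE [P2→Q gives 11>9]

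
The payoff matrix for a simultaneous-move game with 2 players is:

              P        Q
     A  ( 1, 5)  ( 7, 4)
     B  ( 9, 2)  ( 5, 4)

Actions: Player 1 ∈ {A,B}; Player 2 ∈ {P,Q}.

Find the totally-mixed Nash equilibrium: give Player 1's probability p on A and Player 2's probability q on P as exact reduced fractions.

P1 indiff ⇒ q·1+(1-q)·7 = q·9+(1-q)·5 ⇒ q(-8) = (1-q)(-2) ⇒ q = 1/5
P2 indiff ⇒ p·5+(1-p)·2 = p·4+(1-p)·4 ⇒ p(1) = (1-p)(2) ⇒ p = 2/3

p=2/3, q=1/5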